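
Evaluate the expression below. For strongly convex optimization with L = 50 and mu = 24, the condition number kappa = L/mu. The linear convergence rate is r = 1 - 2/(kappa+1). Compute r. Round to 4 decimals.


Step 1: Compute the condition number.
kappa = L/mu = 50/24 = 2.0833
Step 2: Compute the convergence rate.
r = 1 - 2/(kappa + 1) = 1 - 2*mu/(L + mu) = (L - mu)/(L + mu) = 26/74 = 0.3514


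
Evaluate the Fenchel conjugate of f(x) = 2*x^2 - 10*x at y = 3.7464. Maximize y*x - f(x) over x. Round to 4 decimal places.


f*(y) = sup_x {y*x - a*x^2 - b*x} = sup_x {(y-b)*x - a*x^2}
FOC: (y - b) - 2a*x = 0 => x* = (y - b)/(2a)
x* = (3.7464 + 10)/(2*2) = 3.4366
f*(3.7464) = (y-b)^2/(4a) = (3.7464 + 10)^2/(4*2)
= 188.9635/8 = 23.6204


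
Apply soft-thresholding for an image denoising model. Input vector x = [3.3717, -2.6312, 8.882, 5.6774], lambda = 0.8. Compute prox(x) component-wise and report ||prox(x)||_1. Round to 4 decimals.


Soft-thresholding with lambda = 0.8:
prox(3.3717) = sign(3.3717)*max(|3.3717| - 0.8, 0) = 2.5717
prox(-2.6312) = sign(-2.6312)*max(|-2.6312| - 0.8, 0) = -1.8312
prox(8.882) = sign(8.882)*max(|8.882| - 0.8, 0) = 8.082
prox(5.6774) = sign(5.6774)*max(|5.6774| - 0.8, 0) = 4.8774
prox(x) = [2.5717, -1.8312, 8.082, 4.8774]
||prox(x)||_1 = 2.5717 + 1.8312 + 8.082 + 4.8774 = 17.3623


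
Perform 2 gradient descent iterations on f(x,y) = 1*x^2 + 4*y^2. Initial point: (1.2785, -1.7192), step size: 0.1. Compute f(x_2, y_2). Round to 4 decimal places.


Gradient descent on f(x,y) = 1*x^2 + 4*y^2.
Starting point: (1.2785, -1.7192), alpha = 0.1
Step 1: grad_x = 2*1*1.2785 = 2.557, grad_y = 2*4*-1.7192 = -13.7536
  x_1 = 1.2785 - 0.1*2.557 = 1.0228
  y_1 = -1.7192 - 0.1*-13.7536 = -0.3438
Step 2: grad_x = 2*1*1.0228 = 2.0456, grad_y = 2*4*-0.3438 = -2.7507
  x_2 = 1.0228 - 0.1*2.0456 = 0.8182
  y_2 = -0.3438 - 0.1*-2.7507 = -0.0688
f(0.8182, -0.0688) = 1*0.8182^2 + 4*(-0.0688)^2 = 0.6884


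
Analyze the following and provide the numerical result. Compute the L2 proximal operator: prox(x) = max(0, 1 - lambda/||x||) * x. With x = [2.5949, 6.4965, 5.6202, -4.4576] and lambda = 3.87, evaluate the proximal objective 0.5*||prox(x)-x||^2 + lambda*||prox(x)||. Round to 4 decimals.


Step 1: Compute ||x||.
||x|| = 10.0197
Step 2: Compute scaling factor.
scale = max(0, 1 - 3.87/10.0197) = 0.6138
Step 3: prox(x) = [1.5927, 3.9873, 3.4495, -2.7359]
||prox(x)|| = 6.1497
Step 4: Proximal objective.
0.5*||prox-x||^2 = 7.4885
lambda*||prox|| = 23.7993
Total = 31.2879


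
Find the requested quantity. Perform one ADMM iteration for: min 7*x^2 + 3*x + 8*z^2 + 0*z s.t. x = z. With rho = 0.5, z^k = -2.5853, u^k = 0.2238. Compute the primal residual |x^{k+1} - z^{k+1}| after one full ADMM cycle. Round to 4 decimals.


ADMM iteration with rho = 0.5, z^k = -2.5853, u^k = 0.2238
Step 1: x-update.
Minimize 7*x^2 + 3*x + (0.5/2)*(x + 2.5853 + 0.2238)^2
FOC: (2*7 + 0.5)*x = -3 + 0.5*(-2.5853 - 0.2238)
x^{k+1} = -0.3038
Step 2: z-update.
Minimize 8*z^2 + 0*z + (0.5/2)*(-0.3038 - z + 0.2238)^2
FOC: (2*8 + 0.5)*z = 0 + 0.5*(-0.3038 + 0.2238)
z^{k+1} = -0.0024
Step 3: u-update.
u^{k+1} = 0.2238 - 0.3038 + 0.0024 = -0.0775
Step 4: Primal residual = |-0.3038 + 0.0024| = 0.3013


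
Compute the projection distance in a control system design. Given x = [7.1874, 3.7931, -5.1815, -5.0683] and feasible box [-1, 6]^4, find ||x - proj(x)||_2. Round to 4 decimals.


Project each component onto [-1, 6].
clip(7.1874) = 6.0, clip(3.7931) = 3.7931, clip(-5.1815) = -1.0, clip(-5.0683) = -1.0
Projection = [6.0, 3.7931, -1.0, -1.0]
Squared diffs: [1.4099, 0.0, 17.4849, 16.5511]
Distance = sqrt(35.4459) = 5.9536


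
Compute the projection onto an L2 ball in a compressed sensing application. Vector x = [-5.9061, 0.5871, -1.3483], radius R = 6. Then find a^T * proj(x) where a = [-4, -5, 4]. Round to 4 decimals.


Step 1: Compute ||x|| (intermediates to 6 decimals).
||x|| = sqrt((-5.9061)^2 + 0.5871^2 + (-1.3483)^2) = 6.086429
Step 2: Project.
Since ||x|| > R, scale = R/||x|| = 6/6.086429 = 0.9858, proj(x) = scale * x
proj(x) = [-5.822233, 0.578763, -1.329154]
Step 3: Dot product.
a^T * proj(x) = -4*(-5.822233) - 5*0.578763 + 4*(-1.329154) = 15.0785


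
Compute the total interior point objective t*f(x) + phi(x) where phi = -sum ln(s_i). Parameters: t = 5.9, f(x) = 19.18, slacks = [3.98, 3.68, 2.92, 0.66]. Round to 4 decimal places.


Step 1: Compute log-barrier.
ln values: [1.3813, 1.3029, 1.0716, -0.4155]
phi = -(1.3813 + 1.3029 + 1.0716 - 0.4155) = -3.3403
Step 2: Compute augmented objective.
t*f(x) = 5.9*19.18 = 113.162
Total = 113.162 - 3.3403 = 109.8217


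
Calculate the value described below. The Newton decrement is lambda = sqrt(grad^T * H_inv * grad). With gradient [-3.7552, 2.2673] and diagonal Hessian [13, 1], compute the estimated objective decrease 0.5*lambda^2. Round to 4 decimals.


Step 1: H is diagonal, so H^(-1) * g = [-0.2889, 2.2673].
Step 2: g^T H^(-1) g = sum_i g_i^2 / H_ii
  = (-3.7552)^2/13 + (2.2673)^2/1
  = 1.0847 + 5.1406 = 6.2254
Step 3: Objective decrease = 0.5 * g^T H^(-1) g = 3.1127


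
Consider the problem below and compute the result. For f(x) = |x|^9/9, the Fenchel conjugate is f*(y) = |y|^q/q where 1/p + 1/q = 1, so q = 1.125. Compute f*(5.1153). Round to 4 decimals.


The conjugate exponent q satisfies 1/p + 1/q = 1.
p = 9, so q = 9/(9 - 1) = 1.125
|y|^q = 5.1153^1.125 = 6.2731
f*(5.1153) = 6.2731 / 1.125 = 5.5761


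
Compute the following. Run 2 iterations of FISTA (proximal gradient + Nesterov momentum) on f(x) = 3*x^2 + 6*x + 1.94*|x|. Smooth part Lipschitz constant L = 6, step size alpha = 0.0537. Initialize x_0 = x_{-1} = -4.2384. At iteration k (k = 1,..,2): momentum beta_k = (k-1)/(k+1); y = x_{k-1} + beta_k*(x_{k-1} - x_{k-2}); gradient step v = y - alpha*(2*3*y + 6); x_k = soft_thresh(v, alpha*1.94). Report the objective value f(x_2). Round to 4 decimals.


FISTA on f(x) = 3*x^2 + 6*x + 1.94*|x|
L = 6, alpha = 0.0537
Iteration 1: beta = 0.0, y = -4.2384 + 0.0*(-4.2384 + 4.2384) = -4.2384
  grad(y) = -19.4304, v = y - alpha*grad = -3.195
  prox(v) = soft_thresh(-3.195, 0.1042) = -3.0908
Iteration 2: beta = 0.3333, y = -3.0908 + 0.3333*(-3.0908 + 4.2384) = -2.7083
  grad(y) = -10.2497, v = y - alpha*grad = -2.1579
  prox(v) = soft_thresh(-2.1579, 0.1042) = -2.0537
f(x_2) = 3*(-2.0537)^2 + 6*(-2.0537) + 1.94*|-2.0537| = 4.315


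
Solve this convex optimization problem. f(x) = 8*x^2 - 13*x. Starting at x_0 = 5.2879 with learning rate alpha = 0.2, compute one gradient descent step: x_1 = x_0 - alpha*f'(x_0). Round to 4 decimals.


We compute the gradient at x_0 and apply the update.
f'(x) = 16*x - 13
f'(5.2879) = 16*5.2879 - 13 = 71.6064
x_1 = 5.2879 - 0.2*71.6064 = -9.0334


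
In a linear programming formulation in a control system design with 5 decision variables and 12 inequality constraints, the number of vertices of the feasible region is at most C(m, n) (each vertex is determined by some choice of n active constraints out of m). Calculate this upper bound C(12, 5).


Each vertex corresponds to some choice of n active constraints out of m, so the number of vertices is at most C(m, n) = m! / (n!(m-n)!).
m = 12, n = 5
Numerator: 12 * 11 * 10 * 9 * 8
Denominator: 5! = 120
C(12, 5) = 792


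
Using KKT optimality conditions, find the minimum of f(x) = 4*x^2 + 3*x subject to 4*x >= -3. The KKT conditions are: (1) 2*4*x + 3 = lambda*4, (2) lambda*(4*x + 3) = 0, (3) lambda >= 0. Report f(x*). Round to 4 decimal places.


Step 1: Try lambda = 0 (constraint inactive).
Stationarity: 2*4*x + 3 = 0
x* = -3/(2*4) = -0.375
Check constraint: 4*-0.375 = -1.5 >= -3 -- satisfied.
Step 2: Compute optimal value.
f(x*) = 4*(-0.375)^2 + 3*(-0.375) = -0.5625


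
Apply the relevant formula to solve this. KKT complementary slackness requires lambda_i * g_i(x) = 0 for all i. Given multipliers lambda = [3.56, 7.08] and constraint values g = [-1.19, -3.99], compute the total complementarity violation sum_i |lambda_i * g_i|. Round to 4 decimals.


KKT complementary slackness check:
lambda_1 * g_1 = 3.56 * -1.19 = -4.2364
lambda_2 * g_2 = 7.08 * -3.99 = -28.2492
Total violation = 4.2364 + 28.2492 = 32.4856


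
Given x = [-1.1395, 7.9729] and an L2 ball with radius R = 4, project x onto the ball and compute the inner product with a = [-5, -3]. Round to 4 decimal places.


Step 1: Compute ||x|| (intermediates to 6 decimals).
||x|| = sqrt((-1.1395)^2 + 7.9729^2) = 8.053918
Step 2: Project.
Since ||x|| > R, scale = R/||x|| = 4/8.053918 = 0.496653, proj(x) = scale * x
proj(x) = [-0.565936, 3.959765]
Step 3: Dot product.
a^T * proj(x) = -5*(-0.565936) - 3*3.959765 = -9.0496


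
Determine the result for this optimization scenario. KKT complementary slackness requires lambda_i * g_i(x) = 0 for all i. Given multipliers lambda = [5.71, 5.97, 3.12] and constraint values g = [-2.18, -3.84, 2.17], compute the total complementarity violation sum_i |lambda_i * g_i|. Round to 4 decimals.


KKT complementary slackness check:
lambda_1 * g_1 = 5.71 * -2.18 = -12.4478
lambda_2 * g_2 = 5.97 * -3.84 = -22.9248
lambda_3 * g_3 = 3.12 * 2.17 = 6.7704
Total violation = 12.4478 + 22.9248 + 6.7704 = 42.143


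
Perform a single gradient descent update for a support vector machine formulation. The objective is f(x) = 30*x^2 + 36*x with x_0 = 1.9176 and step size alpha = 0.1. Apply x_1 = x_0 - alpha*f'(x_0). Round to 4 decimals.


We compute the gradient at x_0 and apply the update.
f'(x) = 60*x + 36
f'(1.9176) = 60*1.9176 + 36 = 151.056
x_1 = 1.9176 - 0.1*151.056 = -13.188


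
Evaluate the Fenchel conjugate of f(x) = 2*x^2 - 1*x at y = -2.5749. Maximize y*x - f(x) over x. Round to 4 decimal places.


f*(y) = sup_x {y*x - a*x^2 - b*x} = sup_x {(y-b)*x - a*x^2}
FOC: (y - b) - 2a*x = 0 => x* = (y - b)/(2a)
x* = (-2.5749 + 1)/(2*2) = -0.3937
f*(-2.5749) = (y-b)^2/(4a) = (-2.5749 + 1)^2/(4*2)
= 2.4803/8 = 0.31


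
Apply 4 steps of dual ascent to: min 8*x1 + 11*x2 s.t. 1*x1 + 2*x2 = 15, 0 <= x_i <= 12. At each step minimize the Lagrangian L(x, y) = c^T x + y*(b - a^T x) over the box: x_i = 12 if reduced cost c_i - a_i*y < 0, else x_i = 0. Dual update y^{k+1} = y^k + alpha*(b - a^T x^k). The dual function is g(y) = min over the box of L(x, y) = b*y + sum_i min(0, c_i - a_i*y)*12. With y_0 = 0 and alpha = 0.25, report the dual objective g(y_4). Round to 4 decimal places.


Dual ascent for LP: min 8*x1 + 11*x2, 1*x1 + 2*x2 = 15, 0 <= x_i <= 12
Step 1: y^k = 0.0, reduced costs: (8.0, 11.0)
  x^k = (0.0, 0.0), subgradient = b - a^T x = 15.0
  y^{k+1} = 0.0 + 0.25*15.0 = 3.75
Step 2: y^k = 3.75, reduced costs: (4.25, 3.5)
  x^k = (0.0, 0.0), subgradient = b - a^T x = 15.0
  y^{k+1} = 3.75 + 0.25*15.0 = 7.5
Step 3: y^k = 7.5, reduced costs: (0.5, -4.0)
  x^k = (0.0, 12.0), subgradient = b - a^T x = -9.0
  y^{k+1} = 7.5 + 0.25*-9.0 = 5.25
Step 4: y^k = 5.25, reduced costs: (2.75, 0.5)
  x^k = (0.0, 0.0), subgradient = b - a^T x = 15.0
  y^{k+1} = 5.25 + 0.25*15.0 = 9.0
Dual objective at y_4 = 9.0: reduced costs (-1.0, -7.0), box minimizer x = (12.0, 12.0)
g(y_4) = b*y + (c1 - a1*y)*x1 + (c2 - a2*y)*x2 = 15*9.0 + (-1.0)*12.0 + (-7.0)*12.0 = 135.0 - 12.0 - 84.0 = 39.0


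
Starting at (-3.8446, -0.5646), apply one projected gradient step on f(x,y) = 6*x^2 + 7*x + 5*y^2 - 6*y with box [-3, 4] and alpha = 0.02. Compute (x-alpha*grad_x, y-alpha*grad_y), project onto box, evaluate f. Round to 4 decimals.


Step 1: Compute gradient at (-3.8446, -0.5646).
grad_x = 2*6*-3.8446 + 7 = -39.1352
grad_y = 2*5*-0.5646 - 6 = -11.646
Step 2: Gradient step.
x_raw = -3.8446 - 0.02*-39.1352 = -3.0619
y_raw = -0.5646 - 0.02*-11.646 = -0.3317
Step 3: Project onto [-3, 4].
x_proj = clip(-3.0619) = -3.0
y_proj = clip(-0.3317) = -0.3317
Step 4: Evaluate f.
f(-3.0, -0.3317) = 35.5401


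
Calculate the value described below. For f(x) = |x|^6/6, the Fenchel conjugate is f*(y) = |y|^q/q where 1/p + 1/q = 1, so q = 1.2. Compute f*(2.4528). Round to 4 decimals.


The conjugate exponent q satisfies 1/p + 1/q = 1.
p = 6, so q = 6/(6 - 1) = 1.2
|y|^q = 2.4528^1.2 = 2.9349
f*(2.4528) = 2.9349 / 1.2 = 2.4458


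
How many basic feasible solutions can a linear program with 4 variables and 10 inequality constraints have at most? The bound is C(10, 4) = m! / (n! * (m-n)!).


Each vertex corresponds to some choice of n active constraints out of m, so the number of vertices is at most C(m, n) = m! / (n!(m-n)!).
m = 10, n = 4
Numerator: 10 * 9 * 8 * 7
Denominator: 4! = 24
C(10, 4) = 210


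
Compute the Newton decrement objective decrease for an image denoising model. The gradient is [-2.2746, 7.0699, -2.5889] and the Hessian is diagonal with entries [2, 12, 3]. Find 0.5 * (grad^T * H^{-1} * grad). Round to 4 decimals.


Step 1: H is diagonal, so H^(-1) * g = [-1.1373, 0.5892, -0.863].
Step 2: g^T H^(-1) g = sum_i g_i^2 / H_ii
  = (-2.2746)^2/2 + (7.0699)^2/12 + (-2.5889)^2/3
  = 2.5869 + 4.1653 + 2.2341 = 8.9863
Step 3: Objective decrease = 0.5 * g^T H^(-1) g = 4.4932


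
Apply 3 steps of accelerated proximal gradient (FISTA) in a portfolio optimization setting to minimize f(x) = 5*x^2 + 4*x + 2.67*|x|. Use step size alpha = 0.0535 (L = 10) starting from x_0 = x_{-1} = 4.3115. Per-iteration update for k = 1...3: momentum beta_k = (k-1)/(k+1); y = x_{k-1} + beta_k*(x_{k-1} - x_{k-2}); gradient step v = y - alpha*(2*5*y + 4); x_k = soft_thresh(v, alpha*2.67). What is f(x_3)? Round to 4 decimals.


FISTA on f(x) = 5*x^2 + 4*x + 2.67*|x|
L = 10, alpha = 0.0535
Iteration 1: beta = 0.0, y = 4.3115 + 0.0*(4.3115 - 4.3115) = 4.3115
  grad(y) = 47.115, v = y - alpha*grad = 1.7908
  prox(v) = soft_thresh(1.7908, 0.1428) = 1.648
Iteration 2: beta = 0.3333, y = 1.648 + 0.3333*(1.648 - 4.3115) = 0.7602
  grad(y) = 11.6017, v = y - alpha*grad = 0.1395
  prox(v) = soft_thresh(0.1395, 0.1428) = 0.0
Iteration 3: beta = 0.5, y = 0.0 + 0.5*(0.0 - 1.648) = -0.824
  grad(y) = -4.24, v = y - alpha*grad = -0.5972
  prox(v) = soft_thresh(-0.5972, 0.1428) = -0.4543
f(x_3) = 5*(-0.4543)^2 + 4*(-0.4543) + 2.67*|-0.4543| = 0.4278


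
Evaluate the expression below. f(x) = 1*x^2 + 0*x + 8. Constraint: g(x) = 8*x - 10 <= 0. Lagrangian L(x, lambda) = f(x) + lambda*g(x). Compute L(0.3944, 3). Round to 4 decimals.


Step 1: Evaluate f(x).
f(0.3944) = 1*0.3944^2 + 0*0.3944 + 8 = 8.1556
Step 2: Evaluate g(x).
g(0.3944) = 8*0.3944 - 10 = -6.8448
Step 3: Compute Lagrangian.
L = 8.1556 + 3*-6.8448 = -12.3788


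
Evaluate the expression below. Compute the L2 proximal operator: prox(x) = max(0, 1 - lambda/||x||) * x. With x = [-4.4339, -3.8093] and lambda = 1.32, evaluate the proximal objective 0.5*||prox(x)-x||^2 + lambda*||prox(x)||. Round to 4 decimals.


Step 1: Compute ||x||.
||x|| = 5.8455
Step 2: Compute scaling factor.
scale = max(0, 1 - 1.32/5.8455) = 0.7742
Step 3: prox(x) = [-3.4327, -2.9491]
||prox(x)|| = 4.5255
Step 4: Proximal objective.
0.5*||prox-x||^2 = 0.8712
lambda*||prox|| = 5.9737
Total = 6.8449


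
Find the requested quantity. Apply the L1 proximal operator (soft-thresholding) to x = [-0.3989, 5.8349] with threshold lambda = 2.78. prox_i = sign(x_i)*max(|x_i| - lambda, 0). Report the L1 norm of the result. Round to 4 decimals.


Soft-thresholding with lambda = 2.78:
prox(-0.3989) = sign(-0.3989)*max(|-0.3989| - 2.78, 0) = 0.0
prox(5.8349) = sign(5.8349)*max(|5.8349| - 2.78, 0) = 3.0549
prox(x) = [0.0, 3.0549]
||prox(x)||_1 = 0.0 + 3.0549 = 3.0549


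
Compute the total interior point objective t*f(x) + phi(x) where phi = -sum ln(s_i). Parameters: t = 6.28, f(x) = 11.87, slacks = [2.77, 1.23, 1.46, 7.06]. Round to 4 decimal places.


Step 1: Compute log-barrier.
ln values: [1.0188, 0.207, 0.3784, 1.9544]
phi = -(1.0188 + 0.207 + 0.3784 + 1.9544) = -3.5587
Step 2: Compute augmented objective.
t*f(x) = 6.28*11.87 = 74.5436
Total = 74.5436 - 3.5587 = 70.9849


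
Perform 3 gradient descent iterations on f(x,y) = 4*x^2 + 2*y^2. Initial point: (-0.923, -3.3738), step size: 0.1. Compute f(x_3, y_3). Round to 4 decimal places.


Gradient descent on f(x,y) = 4*x^2 + 2*y^2.
Starting point: (-0.923, -3.3738), alpha = 0.1
Step 1: grad_x = 2*4*-0.923 = -7.384, grad_y = 2*2*-3.3738 = -13.4952
  x_1 = -0.923 - 0.1*-7.384 = -0.1846
  y_1 = -3.3738 - 0.1*-13.4952 = -2.0243
Step 2: grad_x = 2*4*-0.1846 = -1.4768, grad_y = 2*2*-2.0243 = -8.0971
  x_2 = -0.1846 - 0.1*-1.4768 = -0.0369
  y_2 = -2.0243 - 0.1*-8.0971 = -1.2146
Step 3: grad_x = 2*4*-0.0369 = -0.2954, grad_y = 2*2*-1.2146 = -4.8583
  x_3 = -0.0369 - 0.1*-0.2954 = -0.0074
  y_3 = -1.2146 - 0.1*-4.8583 = -0.7287
f(-0.0074, -0.7287) = 4*(-0.0074)^2 + 2*(-0.7287)^2 = 1.0623


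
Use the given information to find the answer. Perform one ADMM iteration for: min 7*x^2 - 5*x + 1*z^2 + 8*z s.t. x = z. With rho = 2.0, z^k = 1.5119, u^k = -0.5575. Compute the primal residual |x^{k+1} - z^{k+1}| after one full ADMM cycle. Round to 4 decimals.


ADMM iteration with rho = 2.0, z^k = 1.5119, u^k = -0.5575
Step 1: x-update.
Minimize 7*x^2 - 5*x + (2.0/2)*(x - 1.5119 - 0.5575)^2
FOC: (2*7 + 2.0)*x = 5 + 2.0*(1.5119 + 0.5575)
x^{k+1} = 0.5712
Step 2: z-update.
Minimize 1*z^2 + 8*z + (2.0/2)*(0.5712 - z - 0.5575)^2
FOC: (2*1 + 2.0)*z = -8 + 2.0*(0.5712 - 0.5575)
z^{k+1} = -1.9932
Step 3: u-update.
u^{k+1} = -0.5575 + 0.5712 + 1.9932 = 2.0068
Step 4: Primal residual = |0.5712 + 1.9932| = 2.5643


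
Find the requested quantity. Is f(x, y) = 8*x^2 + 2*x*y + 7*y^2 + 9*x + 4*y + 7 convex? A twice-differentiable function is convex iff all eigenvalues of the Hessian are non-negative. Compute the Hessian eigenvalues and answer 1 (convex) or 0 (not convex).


The Hessian of f(x,y) = 8*x^2 + 2*x*y + 7*y^2 + 9*x + 4*y + 7 is:
H = [[16, 2], [2, 14]]
Trace = 16 + 14 = 30
Determinant = 16*14 - (2)^2 = 220
Discriminant = (30)^2 - 4*220 = 20.0
Eigenvalues: lambda_1 = 12.7639, lambda_2 = 17.2361
The function is convex.

1


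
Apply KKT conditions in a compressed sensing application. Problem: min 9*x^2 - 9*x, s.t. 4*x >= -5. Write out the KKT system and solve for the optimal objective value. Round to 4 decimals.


Step 1: Try lambda = 0 (constraint inactive).
Stationarity: 2*9*x - 9 = 0
x* = 9/(2*9) = 0.5
Check constraint: 4*0.5 = 2.0 >= -5 -- satisfied.
Step 2: Compute optimal value.
f(x*) = 9*0.5^2 - 9*0.5 = -2.25


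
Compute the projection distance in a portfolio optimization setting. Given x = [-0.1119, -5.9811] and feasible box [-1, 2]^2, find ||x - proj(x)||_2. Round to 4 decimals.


Project each component onto [-1, 2].
clip(-0.1119) = -0.1119, clip(-5.9811) = -1.0
Projection = [-0.1119, -1.0]
Squared diffs: [0.0, 24.8114]
Distance = sqrt(24.8114) = 4.9811


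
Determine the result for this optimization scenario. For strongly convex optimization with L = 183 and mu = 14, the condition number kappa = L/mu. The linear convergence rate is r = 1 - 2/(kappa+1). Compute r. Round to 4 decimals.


Step 1: Compute the condition number.
kappa = L/mu = 183/14 = 13.0714
Step 2: Compute the convergence rate.
r = 1 - 2/(kappa + 1) = 1 - 2*mu/(L + mu) = (L - mu)/(L + mu) = 169/197 = 0.8579


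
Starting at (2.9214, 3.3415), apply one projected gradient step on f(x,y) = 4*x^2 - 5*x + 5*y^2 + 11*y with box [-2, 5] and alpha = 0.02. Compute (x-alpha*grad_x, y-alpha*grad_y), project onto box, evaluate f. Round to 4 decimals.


Step 1: Compute gradient at (2.9214, 3.3415).
grad_x = 2*4*2.9214 - 5 = 18.3712
grad_y = 2*5*3.3415 + 11 = 44.415
Step 2: Gradient step.
x_raw = 2.9214 - 0.02*18.3712 = 2.554
y_raw = 3.3415 - 0.02*44.415 = 2.4532
Step 3: Project onto [-2, 5].
x_proj = clip(2.554) = 2.554
y_proj = clip(2.4532) = 2.4532
Step 4: Evaluate f.
f(2.554, 2.4532) = 70.3974


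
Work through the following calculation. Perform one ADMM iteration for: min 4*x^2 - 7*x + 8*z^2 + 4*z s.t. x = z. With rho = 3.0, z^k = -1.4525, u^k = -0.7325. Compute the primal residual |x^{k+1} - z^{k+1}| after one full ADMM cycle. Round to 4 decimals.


ADMM iteration with rho = 3.0, z^k = -1.4525, u^k = -0.7325
Step 1: x-update.
Minimize 4*x^2 - 7*x + (3.0/2)*(x + 1.4525 - 0.7325)^2
FOC: (2*4 + 3.0)*x = 7 + 3.0*(-1.4525 + 0.7325)
x^{k+1} = 0.44
Step 2: z-update.
Minimize 8*z^2 + 4*z + (3.0/2)*(0.44 - z - 0.7325)^2
FOC: (2*8 + 3.0)*z = -4 + 3.0*(0.44 - 0.7325)
z^{k+1} = -0.2567
Step 3: u-update.
u^{k+1} = -0.7325 + 0.44 + 0.2567 = -0.0358
Step 4: Primal residual = |0.44 + 0.2567| = 0.6967


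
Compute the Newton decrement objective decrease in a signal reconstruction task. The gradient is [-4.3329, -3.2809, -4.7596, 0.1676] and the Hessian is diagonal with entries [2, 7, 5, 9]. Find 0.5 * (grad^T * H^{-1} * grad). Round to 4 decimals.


Step 1: H is diagonal, so H^(-1) * g = [-2.1665, -0.4687, -0.9519, 0.0186].
Step 2: g^T H^(-1) g = sum_i g_i^2 / H_ii
  = (-4.3329)^2/2 + (-3.2809)^2/7 + (-4.7596)^2/5 + (0.1676)^2/9
  = 9.387 + 1.5378 + 4.5308 + 0.0031 = 15.4586
Step 3: Objective decrease = 0.5 * g^T H^(-1) g = 7.7293


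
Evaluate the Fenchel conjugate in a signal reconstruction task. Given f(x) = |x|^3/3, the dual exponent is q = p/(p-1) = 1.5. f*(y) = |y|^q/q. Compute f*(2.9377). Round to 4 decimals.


The conjugate exponent q satisfies 1/p + 1/q = 1.
p = 3, so q = 3/(3 - 1) = 1.5
|y|^q = 2.9377^1.5 = 5.0351
f*(2.9377) = 5.0351 / 1.5 = 3.3568


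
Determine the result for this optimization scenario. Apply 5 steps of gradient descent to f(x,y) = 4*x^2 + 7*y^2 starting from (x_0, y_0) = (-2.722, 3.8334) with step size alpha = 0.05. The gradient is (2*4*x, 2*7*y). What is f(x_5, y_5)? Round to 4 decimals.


Gradient descent on f(x,y) = 4*x^2 + 7*y^2.
Starting point: (-2.722, 3.8334), alpha = 0.05
Step 1: grad_x = 2*4*-2.722 = -21.776, grad_y = 2*7*3.8334 = 53.6676
  x_1 = -2.722 - 0.05*-21.776 = -1.6332
  y_1 = 3.8334 - 0.05*53.6676 = 1.15
Step 2: grad_x = 2*4*-1.6332 = -13.0656, grad_y = 2*7*1.15 = 16.1003
  x_2 = -1.6332 - 0.05*-13.0656 = -0.9799
  y_2 = 1.15 - 0.05*16.1003 = 0.345
Step 3: grad_x = 2*4*-0.9799 = -7.8394, grad_y = 2*7*0.345 = 4.8301
  x_3 = -0.9799 - 0.05*-7.8394 = -0.588
  y_3 = 0.345 - 0.05*4.8301 = 0.1035
Step 4: grad_x = 2*4*-0.588 = -4.7036, grad_y = 2*7*0.1035 = 1.449
  x_4 = -0.588 - 0.05*-4.7036 = -0.3528
  y_4 = 0.1035 - 0.05*1.449 = 0.0311
Step 5: grad_x = 2*4*-0.3528 = -2.8222, grad_y = 2*7*0.0311 = 0.4347
  x_5 = -0.3528 - 0.05*-2.8222 = -0.2117
  y_5 = 0.0311 - 0.05*0.4347 = 0.0093
f(-0.2117, 0.0093) = 4*(-0.2117)^2 + 7*0.0093^2 = 0.1798


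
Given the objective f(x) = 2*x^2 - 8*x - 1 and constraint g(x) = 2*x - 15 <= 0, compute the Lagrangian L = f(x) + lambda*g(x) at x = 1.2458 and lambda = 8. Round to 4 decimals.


Step 1: Evaluate f(x).
f(1.2458) = 2*1.2458^2 - 8*1.2458 - 1 = -7.8624
Step 2: Evaluate g(x).
g(1.2458) = 2*1.2458 - 15 = -12.5084
Step 3: Compute Lagrangian.
L = -7.8624 + 8*-12.5084 = -107.9296


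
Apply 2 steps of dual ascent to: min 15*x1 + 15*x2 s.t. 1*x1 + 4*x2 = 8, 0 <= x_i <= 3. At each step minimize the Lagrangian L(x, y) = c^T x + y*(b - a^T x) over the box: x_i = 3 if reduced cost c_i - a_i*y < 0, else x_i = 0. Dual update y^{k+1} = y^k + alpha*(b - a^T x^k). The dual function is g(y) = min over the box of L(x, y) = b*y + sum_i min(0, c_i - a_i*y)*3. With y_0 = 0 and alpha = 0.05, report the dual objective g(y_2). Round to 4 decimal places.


Dual ascent for LP: min 15*x1 + 15*x2, 1*x1 + 4*x2 = 8, 0 <= x_i <= 3
Step 1: y^k = 0.0, reduced costs: (15.0, 15.0)
  x^k = (0.0, 0.0), subgradient = b - a^T x = 8.0
  y^{k+1} = 0.0 + 0.05*8.0 = 0.4
Step 2: y^k = 0.4, reduced costs: (14.6, 13.4)
  x^k = (0.0, 0.0), subgradient = b - a^T x = 8.0
  y^{k+1} = 0.4 + 0.05*8.0 = 0.8
Dual objective at y_2 = 0.8: reduced costs (14.2, 11.8), box minimizer x = (0.0, 0.0)
g(y_2) = b*y + (c1 - a1*y)*x1 + (c2 - a2*y)*x2 = 8*0.8 + 14.2*0.0 + 11.8*0.0 = 6.4 + 0.0 + 0.0 = 6.4


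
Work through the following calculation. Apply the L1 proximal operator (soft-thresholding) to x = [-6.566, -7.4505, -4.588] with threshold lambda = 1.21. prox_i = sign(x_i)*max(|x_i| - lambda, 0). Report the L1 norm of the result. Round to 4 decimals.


Soft-thresholding with lambda = 1.21:
prox(-6.566) = sign(-6.566)*max(|-6.566| - 1.21, 0) = -5.356
prox(-7.4505) = sign(-7.4505)*max(|-7.4505| - 1.21, 0) = -6.2405
prox(-4.588) = sign(-4.588)*max(|-4.588| - 1.21, 0) = -3.378
prox(x) = [-5.356, -6.2405, -3.378]
||prox(x)||_1 = 5.356 + 6.2405 + 3.378 = 14.9745


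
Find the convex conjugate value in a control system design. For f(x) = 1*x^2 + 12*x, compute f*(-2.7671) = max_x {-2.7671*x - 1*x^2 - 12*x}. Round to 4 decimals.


f*(y) = sup_x {y*x - a*x^2 - b*x} = sup_x {(y-b)*x - a*x^2}
FOC: (y - b) - 2a*x = 0 => x* = (y - b)/(2a)
x* = (-2.7671 - 12)/(2*1) = -7.3836
f*(-2.7671) = (y-b)^2/(4a) = (-2.7671 - 12)^2/(4*1)
= 218.0672/4 = 54.5168


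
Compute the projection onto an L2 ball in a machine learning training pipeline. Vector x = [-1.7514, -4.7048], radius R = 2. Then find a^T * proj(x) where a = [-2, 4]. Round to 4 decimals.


Step 1: Compute ||x|| (intermediates to 6 decimals).
||x|| = sqrt((-1.7514)^2 + (-4.7048)^2) = 5.020214
Step 2: Project.
Since ||x|| > R, scale = R/||x|| = 2/5.020214 = 0.398389, proj(x) = scale * x
proj(x) = [-0.697738, -1.874341]
Step 3: Dot product.
a^T * proj(x) = -2*(-0.697738) + 4*(-1.874341) = -6.1019


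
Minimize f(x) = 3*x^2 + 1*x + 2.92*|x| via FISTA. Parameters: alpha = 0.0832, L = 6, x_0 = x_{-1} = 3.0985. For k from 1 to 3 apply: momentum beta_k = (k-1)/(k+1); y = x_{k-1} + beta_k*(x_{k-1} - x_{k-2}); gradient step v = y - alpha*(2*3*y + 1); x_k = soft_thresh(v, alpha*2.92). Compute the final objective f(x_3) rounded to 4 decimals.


FISTA on f(x) = 3*x^2 + 1*x + 2.92*|x|
L = 6, alpha = 0.0832
Iteration 1: beta = 0.0, y = 3.0985 + 0.0*(3.0985 - 3.0985) = 3.0985
  grad(y) = 19.591, v = y - alpha*grad = 1.4685
  prox(v) = soft_thresh(1.4685, 0.2429) = 1.2256
Iteration 2: beta = 0.3333, y = 1.2256 + 0.3333*(1.2256 - 3.0985) = 0.6013
  grad(y) = 4.6077, v = y - alpha*grad = 0.2179
  prox(v) = soft_thresh(0.2179, 0.2429) = 0.0
Iteration 3: beta = 0.5, y = 0.0 + 0.5*(0.0 - 1.2256) = -0.6128
  grad(y) = -2.6768, v = y - alpha*grad = -0.3901
  prox(v) = soft_thresh(-0.3901, 0.2429) = -0.1471
f(x_3) = 3*(-0.1471)^2 + 1*(-0.1471) + 2.92*|-0.1471| = 0.3475


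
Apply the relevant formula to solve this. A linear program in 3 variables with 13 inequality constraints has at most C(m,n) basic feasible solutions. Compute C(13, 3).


Each vertex corresponds to some choice of n active constraints out of m, so the number of vertices is at most C(m, n) = m! / (n!(m-n)!).
m = 13, n = 3
Numerator: 13 * 12 * 11
Denominator: 3! = 6
C(13, 3) = 286


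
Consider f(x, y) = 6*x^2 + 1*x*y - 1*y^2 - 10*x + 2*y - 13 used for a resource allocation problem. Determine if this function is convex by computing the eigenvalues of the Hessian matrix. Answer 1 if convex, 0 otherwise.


The Hessian of f(x,y) = 6*x^2 + 1*x*y - 1*y^2 - 10*x + 2*y - 13 is:
H = [[12, 1], [1, -2]]
Trace = 12 - 2 = 10
Determinant = 12*-2 - (1)^2 = -25
Discriminant = (10)^2 - 4*-25 = 200.0
Eigenvalues: lambda_1 = -2.0711, lambda_2 = 12.0711
The function is not convex.

0


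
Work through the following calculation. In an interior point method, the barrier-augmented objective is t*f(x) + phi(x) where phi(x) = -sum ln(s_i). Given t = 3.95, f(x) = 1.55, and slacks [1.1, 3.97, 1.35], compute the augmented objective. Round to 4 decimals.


Step 1: Compute log-barrier.
ln values: [0.0953, 1.3788, 0.3001]
phi = -(0.0953 + 1.3788 + 0.3001) = -1.7742
Step 2: Compute augmented objective.
t*f(x) = 3.95*1.55 = 6.1225
Total = 6.1225 - 1.7742 = 4.3483


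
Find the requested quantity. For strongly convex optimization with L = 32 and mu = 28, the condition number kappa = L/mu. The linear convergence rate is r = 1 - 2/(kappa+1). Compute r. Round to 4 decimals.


Step 1: Compute the condition number.
kappa = L/mu = 32/28 = 1.1429
Step 2: Compute the convergence rate.
r = 1 - 2/(kappa + 1) = 1 - 2*mu/(L + mu) = (L - mu)/(L + mu) = 4/60 = 0.0667


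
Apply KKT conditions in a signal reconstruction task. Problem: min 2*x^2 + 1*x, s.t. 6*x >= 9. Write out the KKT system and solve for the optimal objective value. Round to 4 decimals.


Step 1: Try lambda = 0 (constraint inactive).
x_unc = -1/(2*2) = -0.25
Check: 6*-0.25 = -1.5 < 9 -- violated!
Step 2: Constraint must be active: 6*x = 9
x* = 9/6 = 1.5
lambda = (2*2*1.5 + 1)/6 = 1.1667
Step 3: Compute optimal value.
f(x*) = 2*1.5^2 + 1*1.5 = 6.0


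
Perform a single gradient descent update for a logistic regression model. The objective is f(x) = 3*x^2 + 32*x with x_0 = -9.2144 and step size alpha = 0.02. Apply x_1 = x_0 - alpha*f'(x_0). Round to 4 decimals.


We compute the gradient at x_0 and apply the update.
f'(x) = 6*x + 32
f'(-9.2144) = 6*-9.2144 + 32 = -23.2864
x_1 = -9.2144 - 0.02*-23.2864 = -8.7487


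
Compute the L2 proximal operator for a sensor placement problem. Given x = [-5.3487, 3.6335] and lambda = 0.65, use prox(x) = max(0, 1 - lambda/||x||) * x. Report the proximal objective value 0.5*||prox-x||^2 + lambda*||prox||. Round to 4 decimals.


Step 1: Compute ||x||.
||x|| = 6.4661
Step 2: Compute scaling factor.
scale = max(0, 1 - 0.65/6.4661) = 0.8995
Step 3: prox(x) = [-4.811, 3.2682]
||prox(x)|| = 5.8161
Step 4: Proximal objective.
0.5*||prox-x||^2 = 0.2113
lambda*||prox|| = 3.7805
Total = 3.9917


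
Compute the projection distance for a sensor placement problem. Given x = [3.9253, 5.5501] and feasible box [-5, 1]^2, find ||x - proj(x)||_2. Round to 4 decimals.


Project each component onto [-5, 1].
clip(3.9253) = 1.0, clip(5.5501) = 1.0
Projection = [1.0, 1.0]
Squared diffs: [8.5574, 20.7034]
Distance = sqrt(29.2608) = 5.4093


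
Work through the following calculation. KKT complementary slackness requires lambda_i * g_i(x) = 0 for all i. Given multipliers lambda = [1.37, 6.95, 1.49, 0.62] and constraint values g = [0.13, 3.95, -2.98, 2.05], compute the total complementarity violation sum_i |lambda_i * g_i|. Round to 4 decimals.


KKT complementary slackness check:
lambda_1 * g_1 = 1.37 * 0.13 = 0.1781
lambda_2 * g_2 = 6.95 * 3.95 = 27.4525
lambda_3 * g_3 = 1.49 * -2.98 = -4.4402
lambda_4 * g_4 = 0.62 * 2.05 = 1.271
Total violation = 0.1781 + 27.4525 + 4.4402 + 1.271 = 33.3418


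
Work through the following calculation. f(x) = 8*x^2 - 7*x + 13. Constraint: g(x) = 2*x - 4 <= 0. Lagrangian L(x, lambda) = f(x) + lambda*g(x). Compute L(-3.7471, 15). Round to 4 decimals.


Step 1: Evaluate f(x).
f(-3.7471) = 8*(-3.7471)^2 - 7*(-3.7471) + 13 = 151.5558
Step 2: Evaluate g(x).
g(-3.7471) = 2*-3.7471 - 4 = -11.4942
Step 3: Compute Lagrangian.
L = 151.5558 + 15*-11.4942 = -20.8572


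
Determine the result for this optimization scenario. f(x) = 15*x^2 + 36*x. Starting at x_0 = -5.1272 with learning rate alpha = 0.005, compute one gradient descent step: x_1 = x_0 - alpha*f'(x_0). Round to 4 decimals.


We compute the gradient at x_0 and apply the update.
f'(x) = 30*x + 36
f'(-5.1272) = 30*-5.1272 + 36 = -117.816
x_1 = -5.1272 - 0.005*-117.816 = -4.5381


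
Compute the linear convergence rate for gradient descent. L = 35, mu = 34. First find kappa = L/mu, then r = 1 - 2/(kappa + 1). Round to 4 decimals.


Step 1: Compute the condition number.
kappa = L/mu = 35/34 = 1.0294
Step 2: Compute the convergence rate.
r = 1 - 2/(kappa + 1) = 1 - 2*mu/(L + mu) = (L - mu)/(L + mu) = 1/69 = 0.0145


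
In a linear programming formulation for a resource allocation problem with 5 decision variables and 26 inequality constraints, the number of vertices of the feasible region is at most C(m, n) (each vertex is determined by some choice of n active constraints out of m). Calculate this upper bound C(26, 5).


Each vertex corresponds to some choice of n active constraints out of m, so the number of vertices is at most C(m, n) = m! / (n!(m-n)!).
m = 26, n = 5
Numerator: 26 * 25 * 24 * 23 * 22
Denominator: 5! = 120
C(26, 5) = 65780


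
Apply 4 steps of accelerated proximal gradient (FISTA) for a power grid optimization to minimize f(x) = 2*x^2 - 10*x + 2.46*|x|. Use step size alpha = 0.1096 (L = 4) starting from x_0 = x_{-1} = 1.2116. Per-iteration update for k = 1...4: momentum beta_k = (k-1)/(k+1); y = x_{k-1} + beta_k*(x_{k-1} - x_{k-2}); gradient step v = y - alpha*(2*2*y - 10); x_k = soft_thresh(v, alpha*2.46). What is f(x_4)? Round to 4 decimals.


FISTA on f(x) = 2*x^2 - 10*x + 2.46*|x|
L = 4, alpha = 0.1096
Iteration 1: beta = 0.0, y = 1.2116 + 0.0*(1.2116 - 1.2116) = 1.2116
  grad(y) = -5.1536, v = y - alpha*grad = 1.7764
  prox(v) = soft_thresh(1.7764, 0.2696) = 1.5068
Iteration 2: beta = 0.3333, y = 1.5068 + 0.3333*(1.5068 - 1.2116) = 1.6052
  grad(y) = -3.5791, v = y - alpha*grad = 1.9975
  prox(v) = soft_thresh(1.9975, 0.2696) = 1.7279
Iteration 3: beta = 0.5, y = 1.7279 + 0.5*(1.7279 - 1.5068) = 1.8384
  grad(y) = -2.6464, v = y - alpha*grad = 2.1284
  prox(v) = soft_thresh(2.1284, 0.2696) = 1.8588
Iteration 4: beta = 0.6, y = 1.8588 + 0.6*(1.8588 - 1.7279) = 1.9374
  grad(y) = -2.2504, v = y - alpha*grad = 2.184
  prox(v) = soft_thresh(2.184, 0.2696) = 1.9144
f(x_4) = 2*1.9144^2 - 10*1.9144 + 2.46*|1.9144| = -7.1047


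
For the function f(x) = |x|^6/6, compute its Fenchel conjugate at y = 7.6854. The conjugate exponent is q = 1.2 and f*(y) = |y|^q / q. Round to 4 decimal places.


The conjugate exponent q satisfies 1/p + 1/q = 1.
p = 6, so q = 6/(6 - 1) = 1.2
|y|^q = 7.6854^1.2 = 11.5558
f*(7.6854) = 11.5558 / 1.2 = 9.6298


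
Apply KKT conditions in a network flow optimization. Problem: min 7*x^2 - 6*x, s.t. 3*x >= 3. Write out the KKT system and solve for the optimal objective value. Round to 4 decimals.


Step 1: Try lambda = 0 (constraint inactive).
x_unc = 6/(2*7) = 0.4286
Check: 3*0.4286 = 1.2858 < 3 -- violated!
Step 2: Constraint must be active: 3*x = 3
x* = 3/3 = 1.0
lambda = (2*7*1.0 - 6)/3 = 2.6667
Step 3: Compute optimal value.
f(x*) = 7*1.0^2 - 6*1.0 = 1.0


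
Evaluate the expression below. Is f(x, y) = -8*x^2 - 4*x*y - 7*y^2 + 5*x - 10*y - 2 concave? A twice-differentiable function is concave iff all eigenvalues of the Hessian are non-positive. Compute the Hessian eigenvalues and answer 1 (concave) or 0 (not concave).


The Hessian of f(x,y) = -8*x^2 - 4*x*y - 7*y^2 + 5*x - 10*y - 2 is:
H = [[-16, -4], [-4, -14]]
Trace = -16 - 14 = -30
Determinant = -16*-14 - (-4)^2 = 208
Discriminant = (-30)^2 - 4*208 = 68.0
Eigenvalues: lambda_1 = -19.1231, lambda_2 = -10.8769
The function is concave.

1


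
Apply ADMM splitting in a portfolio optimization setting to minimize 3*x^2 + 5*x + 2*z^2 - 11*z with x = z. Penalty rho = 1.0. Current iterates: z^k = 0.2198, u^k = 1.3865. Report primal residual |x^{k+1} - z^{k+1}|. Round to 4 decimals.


ADMM iteration with rho = 1.0, z^k = 0.2198, u^k = 1.3865
Step 1: x-update.
Minimize 3*x^2 + 5*x + (1.0/2)*(x - 0.2198 + 1.3865)^2
FOC: (2*3 + 1.0)*x = -5 + 1.0*(0.2198 - 1.3865)
x^{k+1} = -0.881
Step 2: z-update.
Minimize 2*z^2 - 11*z + (1.0/2)*(-0.881 - z + 1.3865)^2
FOC: (2*2 + 1.0)*z = 11 + 1.0*(-0.881 + 1.3865)
z^{k+1} = 2.3011
Step 3: u-update.
u^{k+1} = 1.3865 - 0.881 - 2.3011 = -1.7956
Step 4: Primal residual = |-0.881 - 2.3011| = 3.1821


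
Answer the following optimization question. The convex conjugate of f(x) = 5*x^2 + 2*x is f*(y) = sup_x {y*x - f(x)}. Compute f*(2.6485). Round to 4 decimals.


f*(y) = sup_x {y*x - a*x^2 - b*x} = sup_x {(y-b)*x - a*x^2}
FOC: (y - b) - 2a*x = 0 => x* = (y - b)/(2a)
x* = (2.6485 - 2)/(2*5) = 0.0649
f*(2.6485) = (y-b)^2/(4a) = (2.6485 - 2)^2/(4*5)
= 0.4206/20 = 0.021


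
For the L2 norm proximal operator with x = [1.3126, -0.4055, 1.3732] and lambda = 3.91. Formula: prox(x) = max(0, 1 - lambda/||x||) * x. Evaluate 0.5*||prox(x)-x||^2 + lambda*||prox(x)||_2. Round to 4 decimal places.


Step 1: Compute ||x||.
||x|| = 1.9424
Step 2: Compute scaling factor.
scale = max(0, 1 - 3.91/1.9424) = 0.0
Step 3: prox(x) = [0.0, -0.0, 0.0]
||prox(x)|| = 0.0
Step 4: Proximal objective.
0.5*||prox-x||^2 = 1.8865
lambda*||prox|| = 0.0
Total = 1.8865


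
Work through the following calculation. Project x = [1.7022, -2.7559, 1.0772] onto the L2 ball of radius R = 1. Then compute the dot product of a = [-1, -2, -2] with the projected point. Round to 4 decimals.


Step 1: Compute ||x|| (intermediates to 6 decimals).
||x|| = sqrt(1.7022^2 + (-2.7559)^2 + 1.0772^2) = 3.413624
Step 2: Project.
Since ||x|| > R, scale = R/||x|| = 1/3.413624 = 0.292944, proj(x) = scale * x
proj(x) = [0.498649, -0.807324, 0.315559]
Step 3: Dot product.
a^T * proj(x) = -1*0.498649 - 2*(-0.807324) - 2*0.315559 = 0.4849


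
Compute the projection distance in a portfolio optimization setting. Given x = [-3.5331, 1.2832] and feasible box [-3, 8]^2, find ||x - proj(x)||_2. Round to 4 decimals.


Project each component onto [-3, 8].
clip(-3.5331) = -3.0, clip(1.2832) = 1.2832
Projection = [-3.0, 1.2832]
Squared diffs: [0.2842, 0.0]
Distance = sqrt(0.2842) = 0.5331


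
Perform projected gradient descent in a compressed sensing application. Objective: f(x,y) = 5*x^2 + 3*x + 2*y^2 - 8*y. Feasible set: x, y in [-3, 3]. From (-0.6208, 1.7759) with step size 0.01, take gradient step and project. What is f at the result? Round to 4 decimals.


Step 1: Compute gradient at (-0.6208, 1.7759).
grad_x = 2*5*-0.6208 + 3 = -3.208
grad_y = 2*2*1.7759 - 8 = -0.8964
Step 2: Gradient step.
x_raw = -0.6208 - 0.01*-3.208 = -0.5887
y_raw = 1.7759 - 0.01*-0.8964 = 1.7849
Step 3: Project onto [-3, 3].
x_proj = clip(-0.5887) = -0.5887
y_proj = clip(1.7849) = 1.7849
Step 4: Evaluate f.
f(-0.5887, 1.7849) = -7.9406


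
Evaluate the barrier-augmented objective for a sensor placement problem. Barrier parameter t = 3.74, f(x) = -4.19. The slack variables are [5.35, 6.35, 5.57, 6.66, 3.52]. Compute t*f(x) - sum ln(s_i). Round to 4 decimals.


Step 1: Compute log-barrier.
ln values: [1.6771, 1.8485, 1.7174, 1.8961, 1.2585]
phi = -(1.6771 + 1.8485 + 1.7174 + 1.8961 + 1.2585) = -8.3975
Step 2: Compute augmented objective.
t*f(x) = 3.74*-4.19 = -15.6706
Total = -15.6706 - 8.3975 = -24.0681


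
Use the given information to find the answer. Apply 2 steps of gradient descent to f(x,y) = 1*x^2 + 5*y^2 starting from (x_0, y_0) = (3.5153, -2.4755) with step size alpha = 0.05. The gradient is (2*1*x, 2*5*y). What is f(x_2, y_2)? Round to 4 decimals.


Gradient descent on f(x,y) = 1*x^2 + 5*y^2.
Starting point: (3.5153, -2.4755), alpha = 0.05
Step 1: grad_x = 2*1*3.5153 = 7.0306, grad_y = 2*5*-2.4755 = -24.755
  x_1 = 3.5153 - 0.05*7.0306 = 3.1638
  y_1 = -2.4755 - 0.05*-24.755 = -1.2378
Step 2: grad_x = 2*1*3.1638 = 6.3275, grad_y = 2*5*-1.2378 = -12.3775
  x_2 = 3.1638 - 0.05*6.3275 = 2.8474
  y_2 = -1.2378 - 0.05*-12.3775 = -0.6189
f(2.8474, -0.6189) = 1*2.8474^2 + 5*(-0.6189)^2 = 10.0227


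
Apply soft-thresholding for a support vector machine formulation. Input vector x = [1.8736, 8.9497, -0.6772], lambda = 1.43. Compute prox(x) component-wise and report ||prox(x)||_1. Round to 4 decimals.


Soft-thresholding with lambda = 1.43:
prox(1.8736) = sign(1.8736)*max(|1.8736| - 1.43, 0) = 0.4436
prox(8.9497) = sign(8.9497)*max(|8.9497| - 1.43, 0) = 7.5197
prox(-0.6772) = sign(-0.6772)*max(|-0.6772| - 1.43, 0) = 0.0
prox(x) = [0.4436, 7.5197, 0.0]
||prox(x)||_1 = 0.4436 + 7.5197 + 0.0 = 7.9633


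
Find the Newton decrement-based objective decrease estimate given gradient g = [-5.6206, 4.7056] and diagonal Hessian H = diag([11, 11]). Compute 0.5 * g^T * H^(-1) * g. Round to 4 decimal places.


Step 1: H is diagonal, so H^(-1) * g = [-0.511, 0.4278].
Step 2: g^T H^(-1) g = sum_i g_i^2 / H_ii
  = (-5.6206)^2/11 + (4.7056)^2/11
  = 2.8719 + 2.013 = 4.8849
Step 3: Objective decrease = 0.5 * g^T H^(-1) g = 2.4424


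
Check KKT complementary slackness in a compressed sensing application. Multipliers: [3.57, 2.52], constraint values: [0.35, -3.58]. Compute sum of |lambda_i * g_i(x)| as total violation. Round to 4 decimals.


KKT complementary slackness check:
lambda_1 * g_1 = 3.57 * 0.35 = 1.2495
lambda_2 * g_2 = 2.52 * -3.58 = -9.0216
Total violation = 1.2495 + 9.0216 = 10.2711


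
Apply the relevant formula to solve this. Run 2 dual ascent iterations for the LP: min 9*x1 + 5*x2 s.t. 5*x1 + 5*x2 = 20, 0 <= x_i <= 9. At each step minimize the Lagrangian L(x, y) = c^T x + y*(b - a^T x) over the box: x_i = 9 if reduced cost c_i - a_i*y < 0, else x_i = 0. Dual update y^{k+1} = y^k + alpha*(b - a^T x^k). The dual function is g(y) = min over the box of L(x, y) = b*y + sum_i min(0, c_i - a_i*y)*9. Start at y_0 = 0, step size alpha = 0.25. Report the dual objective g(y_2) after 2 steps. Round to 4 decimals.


Dual ascent for LP: min 9*x1 + 5*x2, 5*x1 + 5*x2 = 20, 0 <= x_i <= 9
Step 1: y^k = 0.0, reduced costs: (9.0, 5.0)
  x^k = (0.0, 0.0), subgradient = b - a^T x = 20.0
  y^{k+1} = 0.0 + 0.25*20.0 = 5.0
Step 2: y^k = 5.0, reduced costs: (-16.0, -20.0)
  x^k = (9.0, 9.0), subgradient = b - a^T x = -70.0
  y^{k+1} = 5.0 + 0.25*-70.0 = -12.5
Dual objective at y_2 = -12.5: reduced costs (71.5, 67.5), box minimizer x = (0.0, 0.0)
g(y_2) = b*y + (c1 - a1*y)*x1 + (c2 - a2*y)*x2 = 20*(-12.5) + 71.5*0.0 + 67.5*0.0 = -250.0 + 0.0 + 0.0 = -250.0
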